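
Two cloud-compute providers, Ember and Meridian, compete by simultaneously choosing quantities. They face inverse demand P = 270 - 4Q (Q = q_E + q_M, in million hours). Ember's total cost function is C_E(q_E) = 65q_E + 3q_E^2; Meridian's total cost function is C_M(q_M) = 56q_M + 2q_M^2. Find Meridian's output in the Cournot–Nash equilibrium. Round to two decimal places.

Ember's profit: π_E = (270 - 4Q)q_E - (65q_E + 3q_E²). Setting ∂π_E/∂q_E = 0: 205 - 14q_E - 4(q_M) = 0.
Meridian's first-order condition: 214 - 12q_M - 4(q_E) = 0.
Rearranging gives the reaction functions q_E = (205 - 4q_M)/14 and q_M = (214 - 4q_E)/12.
Substituting one into the other gives q_E = 401/38 and q_M = 272/19.

14.32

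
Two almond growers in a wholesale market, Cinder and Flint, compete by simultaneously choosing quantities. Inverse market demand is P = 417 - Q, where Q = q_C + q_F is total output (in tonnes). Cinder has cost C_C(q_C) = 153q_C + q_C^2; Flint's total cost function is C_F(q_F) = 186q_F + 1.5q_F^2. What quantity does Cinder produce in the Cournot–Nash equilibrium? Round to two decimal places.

57.32

Cinder's profit: π_C = (417 - Q)q_C - (153q_C + q_C²). Setting ∂π_C/∂q_C = 0: 264 - 4q_C - (q_F) = 0.
Flint's profit: π_F = (417 - Q)q_F - (186q_F + (3/2)q_F²). Setting ∂π_F/∂q_F = 0: 231 - 5q_F - (q_C) = 0.
Rearranging gives the reaction functions q_C = (264 - q_F)/4 and q_F = (231 - q_C)/5.
Substituting one into the other gives q_C = 1089/19 and q_F = 660/19.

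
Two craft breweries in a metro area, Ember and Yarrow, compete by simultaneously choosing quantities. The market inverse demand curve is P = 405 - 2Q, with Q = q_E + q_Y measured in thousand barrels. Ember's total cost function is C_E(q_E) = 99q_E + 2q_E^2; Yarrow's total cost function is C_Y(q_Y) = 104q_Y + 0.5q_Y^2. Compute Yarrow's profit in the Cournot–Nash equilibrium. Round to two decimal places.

Ember's profit: π_E = (405 - 2Q)q_E - (99q_E + 2q_E²). Setting ∂π_E/∂q_E = 0: 306 - 8q_E - 2(q_Y) = 0.
Yarrow's first-order condition: 301 - 5q_Y - 2(q_E) = 0.
So q_E = (306 - 2q_Y)/8 and q_Y = (301 - 2q_E)/5.
Substituting one into the other gives q_E = 232/9 and q_Y = 449/9.
Price P = 405 - 2·(227/3) = 761/3.
Yarrow's profit: (761/3)·(449/9) - 104·(449/9) - (1/2)(449/9)² = 6222.2531.

6222.25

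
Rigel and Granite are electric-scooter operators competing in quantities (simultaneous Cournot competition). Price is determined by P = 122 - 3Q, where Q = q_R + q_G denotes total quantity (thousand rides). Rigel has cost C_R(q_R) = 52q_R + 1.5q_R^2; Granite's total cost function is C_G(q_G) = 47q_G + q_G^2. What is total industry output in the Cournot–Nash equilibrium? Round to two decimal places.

Rigel's profit: π_R = (122 - 3Q)q_R - (52q_R + (3/2)q_R²). Setting ∂π_R/∂q_R = 0: 70 - 9q_R - 3(q_G) = 0.
Granite's profit: π_G = (122 - 3Q)q_G - (47q_G + q_G²). Setting ∂π_G/∂q_G = 0: 75 - 8q_G - 3(q_R) = 0.
Rearranging gives the reaction functions q_R = (70 - 3q_G)/9 and q_G = (75 - 3q_R)/8.
Substituting one into the other gives q_R = 335/63 and q_G = 155/21.
Total output Q = 335/63 + 155/21 = 800/63.

12.70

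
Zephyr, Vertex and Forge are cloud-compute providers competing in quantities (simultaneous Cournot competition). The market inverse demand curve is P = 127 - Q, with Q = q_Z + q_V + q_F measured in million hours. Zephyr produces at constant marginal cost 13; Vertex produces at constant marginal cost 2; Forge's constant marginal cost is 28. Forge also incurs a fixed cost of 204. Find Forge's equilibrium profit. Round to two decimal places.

Zephyr's profit: π_Z = (127 - Q)q_Z - (13q_Z). Setting ∂π_Z/∂q_Z = 0: 114 - 2q_Z - (q_V + q_F) = 0.
Vertex's profit: π_V = (127 - Q)q_V - (2q_V). Setting ∂π_V/∂q_V = 0: 125 - 2q_V - (q_Z + q_F) = 0.
Forge's first-order condition: 99 - 2q_F - (q_Z + q_V) = 0.
Summing all 3 equations gives 338 − 4Q = 0, hence Q = 169/2.
Back-substituting: q_Z = (114 − 169/2) = 59/2, q_V = (125 − 169/2) = 81/2, q_F = (99 − 169/2) = 29/2.
Price P = 127 - 169/2 = 85/2.
Forge's profit: (85/2 - 28)·(29/2) - 204 = 25/4.

6.25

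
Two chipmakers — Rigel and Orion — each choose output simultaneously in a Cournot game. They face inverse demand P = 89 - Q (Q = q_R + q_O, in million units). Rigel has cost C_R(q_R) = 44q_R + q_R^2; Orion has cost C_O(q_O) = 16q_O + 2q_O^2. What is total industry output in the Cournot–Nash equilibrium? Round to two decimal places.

Rigel's profit: π_R = (89 - Q)q_R - (44q_R + q_R²). Setting ∂π_R/∂q_R = 0: 45 - 4q_R - (q_O) = 0.
Orion's profit: π_O = (89 - Q)q_O - (16q_O + 2q_O²). Setting ∂π_O/∂q_O = 0: 73 - 6q_O - (q_R) = 0.
So q_R = (45 - q_O)/4 and q_O = (73 - q_R)/6.
Solving the pair: q_R = 197/23, q_O = 247/23.
Total output Q = 197/23 + 247/23 = 444/23.

19.30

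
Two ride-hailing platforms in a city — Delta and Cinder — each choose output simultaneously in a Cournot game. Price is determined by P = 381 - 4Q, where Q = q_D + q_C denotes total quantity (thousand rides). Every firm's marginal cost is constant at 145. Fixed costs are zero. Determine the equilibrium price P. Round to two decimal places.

223.67

A representative firm's profit is π_i = q_i(381 - 4Q) - 145q_i.
First-order condition (treating rivals' output as given): 236 - 8q_i - 4q_j = 0.
With identical firms every q_j equals q_i, so q_j = q_i and 236 = 12q_i, giving q_i = 59/3.
Total output Q = 118/3, so price P = 381 - 4·(118/3) = 671/3.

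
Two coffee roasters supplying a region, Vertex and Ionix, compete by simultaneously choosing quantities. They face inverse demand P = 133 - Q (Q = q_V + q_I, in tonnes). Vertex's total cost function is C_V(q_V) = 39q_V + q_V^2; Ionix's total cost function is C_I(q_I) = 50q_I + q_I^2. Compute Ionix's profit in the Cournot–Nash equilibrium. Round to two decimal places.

503.50

Vertex's profit: π_V = (133 - Q)q_V - (39q_V + q_V²). Setting ∂π_V/∂q_V = 0: 94 - 4q_V - (q_I) = 0.
Ionix's first-order condition: 83 - 4q_I - (q_V) = 0.
Rearranging gives the reaction functions q_V = (94 - q_I)/4 and q_I = (83 - q_V)/4.
Solving the pair: q_V = 293/15, q_I = 238/15.
Price P = 133 - 177/5 = 488/5.
Ionix's profit: (488/5)·(238/15) - 50·(238/15) - (238/15)² = 503.5022.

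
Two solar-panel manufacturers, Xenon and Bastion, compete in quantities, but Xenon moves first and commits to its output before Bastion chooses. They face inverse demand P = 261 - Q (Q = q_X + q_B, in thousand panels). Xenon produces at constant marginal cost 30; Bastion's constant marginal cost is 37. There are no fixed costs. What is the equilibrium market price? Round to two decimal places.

89.50

Solve by backward induction. Given q_X, the follower Bastion maximises π_B = (261 - q_X - q_B)q_B - 37q_B.
∂π_B/∂q_B = 224 - q_X - 2q_B = 0 gives the reaction function q_B = (224 - q_X)/2.
Xenon substitutes q_B(q_X) into its own profit: π_X = q_X(261 - q_X - (224 - q_X)/2) - 30q_X = (149 - (1/2)q_X)q_X - 30q_X.
Leader FOC: 119 - q_X = 0, so q_X = 119.
Then q_B = (224 - 119)/2 = 105/2.
Total output Q = 343/2, so price P = 261 - 343/2 = 179/2.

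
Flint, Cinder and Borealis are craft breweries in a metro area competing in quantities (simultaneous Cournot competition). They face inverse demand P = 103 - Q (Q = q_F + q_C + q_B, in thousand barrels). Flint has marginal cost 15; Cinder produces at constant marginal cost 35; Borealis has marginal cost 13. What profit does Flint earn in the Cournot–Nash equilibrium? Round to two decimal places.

Flint's profit: π_F = (103 - Q)q_F - (15q_F). Setting ∂π_F/∂q_F = 0: 88 - 2q_F - (q_C + q_B) = 0.
Cinder's profit: π_C = (103 - Q)q_C - (35q_C). Setting ∂π_C/∂q_C = 0: 68 - 2q_C - (q_F + q_B) = 0.
Borealis's first-order condition: 90 - 2q_B - (q_F + q_C) = 0.
Adding the 3 conditions: 246 − 2Q − 2Q = 0, i.e. Q = 123/2.
Back-substituting: q_F = (88 − 123/2) = 53/2, q_C = (68 − 123/2) = 13/2, q_B = (90 − 123/2) = 57/2.
Price P = 103 - 123/2 = 83/2.
Flint's profit: (83/2 - 15)·(53/2) = 702.2500.

702.25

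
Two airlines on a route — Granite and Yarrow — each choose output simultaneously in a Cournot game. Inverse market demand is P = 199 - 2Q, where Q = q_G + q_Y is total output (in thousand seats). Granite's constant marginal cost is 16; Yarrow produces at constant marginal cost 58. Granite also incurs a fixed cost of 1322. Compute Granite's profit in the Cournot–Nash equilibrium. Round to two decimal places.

Granite's profit: π_G = (199 - 2Q)q_G - (16q_G). Setting ∂π_G/∂q_G = 0: 183 - 4q_G - 2(q_Y) = 0.
Yarrow's first-order condition: 141 - 4q_Y - 2(q_G) = 0.
Best responses: q_G = (183 - 2q_Y)/4, q_Y = (141 - 2q_G)/4.
Solving the pair: q_G = 75/2, q_Y = 33/2.
Price P = 199 - 2·54 = 91.
Granite's profit: (91 - 16)·(75/2) - 1322 = 1490.5000.

1490.50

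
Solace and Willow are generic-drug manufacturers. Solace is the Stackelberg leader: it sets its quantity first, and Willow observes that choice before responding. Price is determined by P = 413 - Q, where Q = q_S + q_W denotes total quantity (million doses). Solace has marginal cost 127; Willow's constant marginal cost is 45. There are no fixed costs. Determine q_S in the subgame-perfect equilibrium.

102

Solve by backward induction. Given q_S, the follower Willow maximises π_W = (413 - q_S - q_W)q_W - 45q_W.
Setting the follower's marginal profit to zero, 368 - q_S - 2q_W = 0, i.e. q_W = (368 - q_S)/2.
The leader anticipates this reaction. Substituting into P = 413 - Q gives P = 229 - (1/2)q_S, so π_S = (229 - (1/2)q_S)q_S - 127q_S.
The leader's first-order condition 102 - q_S = 0 yields q_S = 102.
Then q_W = (368 - 102)/2 = 133.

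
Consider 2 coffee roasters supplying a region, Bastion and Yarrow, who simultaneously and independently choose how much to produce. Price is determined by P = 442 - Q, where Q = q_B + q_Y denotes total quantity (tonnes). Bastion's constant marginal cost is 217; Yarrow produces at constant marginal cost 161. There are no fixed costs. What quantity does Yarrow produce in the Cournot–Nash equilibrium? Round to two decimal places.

Bastion's profit: π_B = (442 - Q)q_B - (217q_B). Setting ∂π_B/∂q_B = 0: 225 - 2q_B - (q_Y) = 0.
Yarrow's first-order condition: 281 - 2q_Y - (q_B) = 0.
Rearranging gives the reaction functions q_B = (225 - q_Y)/2 and q_Y = (281 - q_B)/2.
Solving the pair: q_B = 169/3, q_Y = 337/3.

112.33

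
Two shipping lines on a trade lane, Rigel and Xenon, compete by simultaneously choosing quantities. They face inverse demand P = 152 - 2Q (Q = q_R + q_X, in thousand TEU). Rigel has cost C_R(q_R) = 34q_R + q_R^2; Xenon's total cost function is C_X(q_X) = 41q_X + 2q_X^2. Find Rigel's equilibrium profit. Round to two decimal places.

807.77

Rigel's profit: π_R = (152 - 2Q)q_R - (34q_R + q_R²). Setting ∂π_R/∂q_R = 0: 118 - 6q_R - 2(q_X) = 0.
Xenon's first-order condition: 111 - 8q_X - 2(q_R) = 0.
Best responses: q_R = (118 - 2q_X)/6, q_X = (111 - 2q_R)/8.
Solving the pair: q_R = 361/22, q_X = 215/22.
Price P = 152 - 2·(288/11) = 1096/11.
Rigel's profit: (1096/11)·(361/22) - 34·(361/22) - (361/22)² = 807.7748.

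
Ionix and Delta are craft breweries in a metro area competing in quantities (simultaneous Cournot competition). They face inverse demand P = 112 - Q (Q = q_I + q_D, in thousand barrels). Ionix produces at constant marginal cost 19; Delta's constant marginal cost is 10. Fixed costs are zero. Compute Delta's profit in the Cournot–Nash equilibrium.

1369

Ionix's profit: π_I = (112 - Q)q_I - (19q_I). Setting ∂π_I/∂q_I = 0: 93 - 2q_I - (q_D) = 0.
Delta's profit: π_D = (112 - Q)q_D - (10q_D). Setting ∂π_D/∂q_D = 0: 102 - 2q_D - (q_I) = 0.
Rearranging gives the reaction functions q_I = (93 - q_D)/2 and q_D = (102 - q_I)/2.
Solving the pair: q_I = 28, q_D = 37.
Price P = 112 - 65 = 47.
Delta's profit: (47 - 10)·37 = 1369.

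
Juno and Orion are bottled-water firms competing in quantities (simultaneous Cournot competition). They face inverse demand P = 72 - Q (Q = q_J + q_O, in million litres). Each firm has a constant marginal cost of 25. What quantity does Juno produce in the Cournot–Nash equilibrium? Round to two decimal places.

15.67

A representative firm's profit is π_i = q_i(72 - Q) - 25q_i.
Setting ∂π_i/∂q_i = 0 with rivals' quantities fixed: 47 - 2q_i - q_j = 0.
By symmetry each firm produces the same amount; substituting q_j = q_i yields q_i = 47/3.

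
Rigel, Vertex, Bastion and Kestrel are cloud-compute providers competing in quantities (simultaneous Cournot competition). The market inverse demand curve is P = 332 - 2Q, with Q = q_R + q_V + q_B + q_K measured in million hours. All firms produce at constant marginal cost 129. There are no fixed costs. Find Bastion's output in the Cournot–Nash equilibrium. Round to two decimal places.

Each firm earns π_i = (332 - 2Q)q_i - 129q_i.
First-order condition (treating rivals' output as given): 203 - 4q_i - 2·Σ_{j≠i} q_j = 0.
By symmetry each firm produces the same amount; substituting Σ_{j≠i} q_j = 3q_i yields q_i = 203/10.

20.30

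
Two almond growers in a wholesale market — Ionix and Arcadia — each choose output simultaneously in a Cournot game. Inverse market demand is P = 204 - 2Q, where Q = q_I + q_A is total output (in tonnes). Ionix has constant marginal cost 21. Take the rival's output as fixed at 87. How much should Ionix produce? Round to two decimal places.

With the rival's output fixed at 87, Ionix's profit is π_I = (204 - 2·87 - 2q_I)q_I - (21q_I) = (30 - 2q_I)q_I - (21q_I).
∂π_I/∂q_I = 9 - 4q_I = 0, so q_I = 9/4.

2.25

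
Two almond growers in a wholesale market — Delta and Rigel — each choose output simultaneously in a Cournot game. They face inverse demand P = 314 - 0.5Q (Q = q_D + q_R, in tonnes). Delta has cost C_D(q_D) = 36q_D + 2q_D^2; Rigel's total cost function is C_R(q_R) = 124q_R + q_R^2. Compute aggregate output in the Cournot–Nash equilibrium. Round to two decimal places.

Delta's profit: π_D = (314 - 0.5Q)q_D - (36q_D + 2q_D²). Setting ∂π_D/∂q_D = 0: 278 - 5q_D - (1/2)(q_R) = 0.
Rigel's first-order condition: 190 - 3q_R - (1/2)(q_D) = 0.
So q_D = (278 - (1/2)q_R)/5 and q_R = (190 - (1/2)q_D)/3.
Substituting one into the other gives q_D = 50.1017 and q_R = 54.9831.
Total output Q = 50.1017 + 54.9831 = 105.0847.

105.08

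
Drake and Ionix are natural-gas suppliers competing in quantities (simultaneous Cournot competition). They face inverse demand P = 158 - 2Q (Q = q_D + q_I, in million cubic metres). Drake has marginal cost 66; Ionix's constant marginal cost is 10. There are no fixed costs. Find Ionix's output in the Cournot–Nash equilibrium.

Drake's profit: π_D = (158 - 2Q)q_D - (66q_D). Setting ∂π_D/∂q_D = 0: 92 - 4q_D - 2(q_I) = 0.
Ionix's profit: π_I = (158 - 2Q)q_I - (10q_I). Setting ∂π_I/∂q_I = 0: 148 - 4q_I - 2(q_D) = 0.
Rearranging gives the reaction functions q_D = (92 - 2q_I)/4 and q_I = (148 - 2q_D)/4.
Solving the pair: q_D = 6, q_I = 34.

34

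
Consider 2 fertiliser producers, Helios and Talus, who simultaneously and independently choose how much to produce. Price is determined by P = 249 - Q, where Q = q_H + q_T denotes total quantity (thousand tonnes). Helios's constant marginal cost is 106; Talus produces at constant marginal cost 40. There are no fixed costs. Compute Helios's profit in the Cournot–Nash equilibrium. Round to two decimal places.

Helios's profit: π_H = (249 - Q)q_H - (106q_H). Setting ∂π_H/∂q_H = 0: 143 - 2q_H - (q_T) = 0.
Talus's first-order condition: 209 - 2q_T - (q_H) = 0.
So q_H = (143 - q_T)/2 and q_T = (209 - q_H)/2.
Substituting one into the other gives q_H = 77/3 and q_T = 275/3.
Price P = 249 - 352/3 = 395/3.
Helios's profit: (395/3 - 106)·(77/3) = 658.7778.

658.78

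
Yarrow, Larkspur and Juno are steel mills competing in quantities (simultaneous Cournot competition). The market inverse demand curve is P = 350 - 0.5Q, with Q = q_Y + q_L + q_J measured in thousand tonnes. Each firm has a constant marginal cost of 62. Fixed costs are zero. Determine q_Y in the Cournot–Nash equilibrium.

Each firm earns π_i = (350 - 0.5Q)q_i - 62q_i.
Setting ∂π_i/∂q_i = 0 with rivals' quantities fixed: 288 - q_i - (1/2)·Σ_{j≠i} q_j = 0.
By symmetry each firm produces the same amount; substituting Σ_{j≠i} q_j = 2q_i yields q_i = 288/2 = 144.

144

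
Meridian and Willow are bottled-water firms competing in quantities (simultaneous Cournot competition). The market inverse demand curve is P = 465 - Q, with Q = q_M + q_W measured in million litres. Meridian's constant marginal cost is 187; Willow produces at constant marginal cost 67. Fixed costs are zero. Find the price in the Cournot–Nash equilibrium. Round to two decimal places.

239.67

Meridian's profit: π_M = (465 - Q)q_M - (187q_M). Setting ∂π_M/∂q_M = 0: 278 - 2q_M - (q_W) = 0.
Willow's profit: π_W = (465 - Q)q_W - (67q_W). Setting ∂π_W/∂q_W = 0: 398 - 2q_W - (q_M) = 0.
So q_M = (278 - q_W)/2 and q_W = (398 - q_M)/2.
Substituting one into the other gives q_M = 158/3 and q_W = 518/3.
Total output Q = 676/3, so price P = 465 - 676/3 = 719/3.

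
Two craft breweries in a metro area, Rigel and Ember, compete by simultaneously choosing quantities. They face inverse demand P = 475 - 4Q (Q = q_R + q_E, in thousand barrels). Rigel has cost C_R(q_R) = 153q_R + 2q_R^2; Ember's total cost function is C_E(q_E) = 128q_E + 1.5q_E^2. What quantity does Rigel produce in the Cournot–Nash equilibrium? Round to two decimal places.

18.57

Rigel's profit: π_R = (475 - 4Q)q_R - (153q_R + 2q_R²). Setting ∂π_R/∂q_R = 0: 322 - 12q_R - 4(q_E) = 0.
Ember's first-order condition: 347 - 11q_E - 4(q_R) = 0.
Best responses: q_R = (322 - 4q_E)/12, q_E = (347 - 4q_R)/11.
Solving the pair: q_R = 1077/58, q_E = 719/29.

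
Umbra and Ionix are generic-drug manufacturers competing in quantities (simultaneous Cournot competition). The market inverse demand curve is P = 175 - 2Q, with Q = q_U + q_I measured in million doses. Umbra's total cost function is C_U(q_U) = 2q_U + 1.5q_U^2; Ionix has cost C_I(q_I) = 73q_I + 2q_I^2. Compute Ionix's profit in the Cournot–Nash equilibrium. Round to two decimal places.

200.33

Umbra's profit: π_U = (175 - 2Q)q_U - (2q_U + (3/2)q_U²). Setting ∂π_U/∂q_U = 0: 173 - 7q_U - 2(q_I) = 0.
Ionix's first-order condition: 102 - 8q_I - 2(q_U) = 0.
Best responses: q_U = (173 - 2q_I)/7, q_I = (102 - 2q_U)/8.
Substituting one into the other gives q_U = 295/13 and q_I = 92/13.
Price P = 175 - 2·(387/13) = 1501/13.
Ionix's profit: (1501/13)·(92/13) - 73·(92/13) - 2(92/13)² = 200.3314.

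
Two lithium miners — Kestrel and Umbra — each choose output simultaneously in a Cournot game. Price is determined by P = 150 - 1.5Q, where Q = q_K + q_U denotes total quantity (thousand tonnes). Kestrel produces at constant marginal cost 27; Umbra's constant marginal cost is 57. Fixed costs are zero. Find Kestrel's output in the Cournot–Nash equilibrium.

34

Kestrel's profit: π_K = (150 - 1.5Q)q_K - (27q_K). Setting ∂π_K/∂q_K = 0: 123 - 3q_K - (3/2)(q_U) = 0.
Umbra's first-order condition: 93 - 3q_U - (3/2)(q_K) = 0.
Rearranging gives the reaction functions q_K = (123 - (3/2)q_U)/3 and q_U = (93 - (3/2)q_K)/3.
Substituting one into the other gives q_K = 34 and q_U = 14.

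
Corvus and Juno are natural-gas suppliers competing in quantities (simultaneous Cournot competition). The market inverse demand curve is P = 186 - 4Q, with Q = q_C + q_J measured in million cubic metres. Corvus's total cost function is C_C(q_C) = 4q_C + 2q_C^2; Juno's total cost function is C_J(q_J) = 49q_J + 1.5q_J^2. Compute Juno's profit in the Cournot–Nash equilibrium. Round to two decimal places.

Corvus's profit: π_C = (186 - 4Q)q_C - (4q_C + 2q_C²). Setting ∂π_C/∂q_C = 0: 182 - 12q_C - 4(q_J) = 0.
Juno's first-order condition: 137 - 11q_J - 4(q_C) = 0.
Rearranging gives the reaction functions q_C = (182 - 4q_J)/12 and q_J = (137 - 4q_C)/11.
Substituting one into the other gives q_C = 727/58 and q_J = 229/29.
Price P = 186 - 4·(1185/58) = 104.2759.
Juno's profit: 104.2759·(229/29) - 49·(229/29) - (3/2)(229/29)² = 342.9554.

342.96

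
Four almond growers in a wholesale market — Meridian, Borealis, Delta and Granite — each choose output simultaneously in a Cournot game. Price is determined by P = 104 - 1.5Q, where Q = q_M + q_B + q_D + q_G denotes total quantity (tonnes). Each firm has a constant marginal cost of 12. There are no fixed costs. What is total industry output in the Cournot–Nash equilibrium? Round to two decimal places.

Each firm earns π_i = (104 - 1.5Q)q_i - 12q_i.
Setting ∂π_i/∂q_i = 0 with rivals' quantities fixed: 92 - 3q_i - (3/2)·Σ_{j≠i} q_j = 0.
With identical firms every q_j equals q_i, so Σ_{j≠i} q_j = 3q_i and 92 = (15/2)q_i, giving q_i = 184/15.
Total output Q = 184/15 + 184/15 + 184/15 + 184/15 = 736/15.

49.07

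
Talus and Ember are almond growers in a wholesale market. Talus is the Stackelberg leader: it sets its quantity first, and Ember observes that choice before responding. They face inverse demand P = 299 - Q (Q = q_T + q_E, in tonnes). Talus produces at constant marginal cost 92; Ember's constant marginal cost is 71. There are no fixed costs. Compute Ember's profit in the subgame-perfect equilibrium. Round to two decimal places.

4556.25

Solve by backward induction. Given q_T, the follower Ember maximises π_E = (299 - q_T - q_E)q_E - 71q_E.
Follower FOC: 228 - q_T - 2q_E = 0, so q_E(q_T) = (228 - q_T)/2.
Talus substitutes q_E(q_T) into its own profit: π_T = q_T(299 - q_T - (228 - q_T)/2) - 92q_T = (185 - (1/2)q_T)q_T - 92q_T.
The leader's first-order condition 93 - q_T = 0 yields q_T = 93.
Then q_E = (228 - 93)/2 = 135/2.
Price P = 299 - 321/2 = 277/2.
Ember's profit: (277/2 - 71)·(135/2) = 4556.2500.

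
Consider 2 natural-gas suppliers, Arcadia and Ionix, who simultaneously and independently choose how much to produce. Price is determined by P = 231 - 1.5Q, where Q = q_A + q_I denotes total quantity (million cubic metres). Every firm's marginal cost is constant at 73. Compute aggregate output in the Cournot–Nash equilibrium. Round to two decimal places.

A representative firm's profit is π_i = q_i(231 - 1.5Q) - 73q_i.
First-order condition (treating rivals' output as given): 158 - 3q_i - (3/2)q_j = 0.
By symmetry each firm produces the same amount; substituting q_j = q_i yields q_i = 158/(9/2) = 316/9.
Total output Q = 316/9 + 316/9 = 632/9.

70.22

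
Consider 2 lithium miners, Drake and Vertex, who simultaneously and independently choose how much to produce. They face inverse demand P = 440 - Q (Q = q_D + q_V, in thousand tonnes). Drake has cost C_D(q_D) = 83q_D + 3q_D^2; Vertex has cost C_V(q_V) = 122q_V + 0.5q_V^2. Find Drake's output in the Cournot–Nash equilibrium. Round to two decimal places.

32.74

Drake's profit: π_D = (440 - Q)q_D - (83q_D + 3q_D²). Setting ∂π_D/∂q_D = 0: 357 - 8q_D - (q_V) = 0.
Vertex's profit: π_V = (440 - Q)q_V - (122q_V + (1/2)q_V²). Setting ∂π_V/∂q_V = 0: 318 - 3q_V - (q_D) = 0.
So q_D = (357 - q_V)/8 and q_V = (318 - q_D)/3.
Solving the pair: q_D = 753/23, q_V = 95.0870.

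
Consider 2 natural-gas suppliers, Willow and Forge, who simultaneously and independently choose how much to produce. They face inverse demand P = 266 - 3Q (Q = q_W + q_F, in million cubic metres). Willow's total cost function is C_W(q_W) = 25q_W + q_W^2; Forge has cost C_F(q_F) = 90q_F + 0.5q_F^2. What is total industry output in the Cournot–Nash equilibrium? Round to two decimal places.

Willow's profit: π_W = (266 - 3Q)q_W - (25q_W + q_W²). Setting ∂π_W/∂q_W = 0: 241 - 8q_W - 3(q_F) = 0.
Forge's first-order condition: 176 - 7q_F - 3(q_W) = 0.
So q_W = (241 - 3q_F)/8 and q_F = (176 - 3q_W)/7.
Substituting one into the other gives q_W = 1159/47 and q_F = 685/47.
Total output Q = 1159/47 + 685/47 = 1844/47.

39.23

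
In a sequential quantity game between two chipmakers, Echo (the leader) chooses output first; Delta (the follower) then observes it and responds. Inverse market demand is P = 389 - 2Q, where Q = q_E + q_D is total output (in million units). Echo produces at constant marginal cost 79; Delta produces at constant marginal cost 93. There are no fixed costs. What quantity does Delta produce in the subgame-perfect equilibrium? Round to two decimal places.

33.50

The follower Delta best-responds to any q_E: π_D = (389 - 2Q)q_D - 93q_D.
Follower FOC: 296 - 2q_E - 4q_D = 0, so q_D(q_E) = (296 - 2q_E)/4.
The leader anticipates this reaction. Substituting into P = 389 - 2Q gives P = 241 - q_E, so π_E = (241 - q_E)q_E - 79q_E.
Maximising: ∂π_E/∂q_E = 162 - 2q_E = 0, giving q_E = 81.
Then q_D = (296 - 2·81)/4 = 67/2.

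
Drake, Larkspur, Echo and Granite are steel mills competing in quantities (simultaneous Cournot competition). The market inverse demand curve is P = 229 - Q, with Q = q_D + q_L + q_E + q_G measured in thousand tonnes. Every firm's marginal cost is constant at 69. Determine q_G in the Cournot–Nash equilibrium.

A representative firm's profit is π_i = q_i(229 - Q) - 69q_i.
Setting ∂π_i/∂q_i = 0 with rivals' quantities fixed: 160 - 2q_i - Σ_{j≠i} q_j = 0.
With identical firms every q_j equals q_i, so Σ_{j≠i} q_j = 3q_i and 160 = 5q_i, giving q_i = 32.

32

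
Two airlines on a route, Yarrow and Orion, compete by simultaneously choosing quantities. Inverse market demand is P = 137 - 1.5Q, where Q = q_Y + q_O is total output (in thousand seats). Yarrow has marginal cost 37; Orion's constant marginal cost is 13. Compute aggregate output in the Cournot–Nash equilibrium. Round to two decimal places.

49.78

Yarrow's profit: π_Y = (137 - 1.5Q)q_Y - (37q_Y). Setting ∂π_Y/∂q_Y = 0: 100 - 3q_Y - (3/2)(q_O) = 0.
Orion's profit: π_O = (137 - 1.5Q)q_O - (13q_O). Setting ∂π_O/∂q_O = 0: 124 - 3q_O - (3/2)(q_Y) = 0.
Rearranging gives the reaction functions q_Y = (100 - (3/2)q_O)/3 and q_O = (124 - (3/2)q_Y)/3.
Solving the pair: q_Y = 152/9, q_O = 296/9.
Total output Q = 152/9 + 296/9 = 448/9.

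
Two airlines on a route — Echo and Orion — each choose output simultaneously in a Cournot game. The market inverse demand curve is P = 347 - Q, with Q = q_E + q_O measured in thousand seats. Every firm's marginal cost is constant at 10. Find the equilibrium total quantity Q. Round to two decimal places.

224.67

A representative firm's profit is π_i = q_i(347 - Q) - 10q_i.
Setting ∂π_i/∂q_i = 0 with rivals' quantities fixed: 337 - 2q_i - q_j = 0.
By symmetry each firm produces the same amount; substituting q_j = q_i yields q_i = 337/3.
Total output Q = 337/3 + 337/3 = 674/3.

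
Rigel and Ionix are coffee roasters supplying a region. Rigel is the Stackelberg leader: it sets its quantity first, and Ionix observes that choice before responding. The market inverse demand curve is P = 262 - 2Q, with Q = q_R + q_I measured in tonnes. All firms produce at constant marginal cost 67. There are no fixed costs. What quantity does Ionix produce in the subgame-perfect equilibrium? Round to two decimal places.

Solve by backward induction. Given q_R, the follower Ionix maximises π_I = (262 - 2q_R - 2q_I)q_I - 67q_I.
Setting the follower's marginal profit to zero, 195 - 2q_R - 4q_I = 0, i.e. q_I = (195 - 2q_R)/4.
Rigel substitutes q_I(q_R) into its own profit: π_R = q_R(262 - 2q_R - (195 - 2q_R)/2) - 67q_R = (329/2 - q_R)q_R - 67q_R.
Leader FOC: 195/2 - 2q_R = 0, so q_R = 195/4.
Then q_I = (195 - 2·(195/4))/4 = 195/8.

24.38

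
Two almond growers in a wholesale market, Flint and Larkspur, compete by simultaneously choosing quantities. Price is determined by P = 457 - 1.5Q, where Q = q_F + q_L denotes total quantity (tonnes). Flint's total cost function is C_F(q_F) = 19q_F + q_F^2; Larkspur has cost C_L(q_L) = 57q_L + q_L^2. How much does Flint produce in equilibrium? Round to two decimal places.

Flint's profit: π_F = (457 - 1.5Q)q_F - (19q_F + q_F²). Setting ∂π_F/∂q_F = 0: 438 - 5q_F - (3/2)(q_L) = 0.
Larkspur's profit: π_L = (457 - 1.5Q)q_L - (57q_L + q_L²). Setting ∂π_L/∂q_L = 0: 400 - 5q_L - (3/2)(q_F) = 0.
Rearranging gives the reaction functions q_F = (438 - (3/2)q_L)/5 and q_L = (400 - (3/2)q_F)/5.
Substituting one into the other gives q_F = 69.8901 and q_L = 59.0330.

69.89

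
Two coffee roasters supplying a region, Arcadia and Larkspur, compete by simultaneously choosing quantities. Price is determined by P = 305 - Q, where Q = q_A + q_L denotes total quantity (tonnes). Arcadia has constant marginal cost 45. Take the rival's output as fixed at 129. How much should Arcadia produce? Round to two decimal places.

65.50

With the rival's output fixed at 129, Arcadia's profit is π_A = (305 - 129 - q_A)q_A - (45q_A) = (176 - q_A)q_A - (45q_A).
∂π_A/∂q_A = 131 - 2q_A = 0, so q_A = 131/2.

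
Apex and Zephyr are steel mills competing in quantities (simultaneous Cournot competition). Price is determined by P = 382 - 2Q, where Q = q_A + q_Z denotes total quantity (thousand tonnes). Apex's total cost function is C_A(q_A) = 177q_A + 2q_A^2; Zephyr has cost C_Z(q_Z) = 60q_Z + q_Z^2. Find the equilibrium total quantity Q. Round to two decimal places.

Apex's profit: π_A = (382 - 2Q)q_A - (177q_A + 2q_A²). Setting ∂π_A/∂q_A = 0: 205 - 8q_A - 2(q_Z) = 0.
Zephyr's first-order condition: 322 - 6q_Z - 2(q_A) = 0.
Best responses: q_A = (205 - 2q_Z)/8, q_Z = (322 - 2q_A)/6.
Solving the pair: q_A = 293/22, q_Z = 1083/22.
Total output Q = 293/22 + 1083/22 = 688/11.

62.55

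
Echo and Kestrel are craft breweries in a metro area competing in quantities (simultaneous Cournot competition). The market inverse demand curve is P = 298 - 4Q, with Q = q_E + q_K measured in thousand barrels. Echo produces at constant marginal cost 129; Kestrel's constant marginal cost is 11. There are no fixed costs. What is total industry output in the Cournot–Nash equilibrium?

Echo's profit: π_E = (298 - 4Q)q_E - (129q_E). Setting ∂π_E/∂q_E = 0: 169 - 8q_E - 4(q_K) = 0.
Kestrel's first-order condition: 287 - 8q_K - 4(q_E) = 0.
So q_E = (169 - 4q_K)/8 and q_K = (287 - 4q_E)/8.
Substituting one into the other gives q_E = 17/4 and q_K = 135/4.
Total output Q = 17/4 + 135/4 = 38.

38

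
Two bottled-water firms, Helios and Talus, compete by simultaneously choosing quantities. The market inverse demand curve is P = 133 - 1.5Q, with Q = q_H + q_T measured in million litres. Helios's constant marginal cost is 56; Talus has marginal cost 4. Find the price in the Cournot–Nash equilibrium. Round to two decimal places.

64.33

Helios's profit: π_H = (133 - 1.5Q)q_H - (56q_H). Setting ∂π_H/∂q_H = 0: 77 - 3q_H - (3/2)(q_T) = 0.
Talus's first-order condition: 129 - 3q_T - (3/2)(q_H) = 0.
Best responses: q_H = (77 - (3/2)q_T)/3, q_T = (129 - (3/2)q_H)/3.
Solving the pair: q_H = 50/9, q_T = 362/9.
Total output Q = 412/9, so price P = 133 - (3/2)·(412/9) = 193/3.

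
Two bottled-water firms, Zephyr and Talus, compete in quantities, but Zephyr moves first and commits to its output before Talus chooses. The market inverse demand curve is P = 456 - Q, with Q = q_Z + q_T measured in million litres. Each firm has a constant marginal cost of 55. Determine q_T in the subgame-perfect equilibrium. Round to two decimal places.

The follower Talus best-responds to any q_Z: π_T = (456 - Q)q_T - 55q_T.
Follower FOC: 401 - q_Z - 2q_T = 0, so q_T(q_Z) = (401 - q_Z)/2.
The leader anticipates this reaction. Substituting into P = 456 - Q gives P = 511/2 - (1/2)q_Z, so π_Z = (511/2 - (1/2)q_Z)q_Z - 55q_Z.
Maximising: ∂π_Z/∂q_Z = 401/2 - q_Z = 0, giving q_Z = 401/2.
Then q_T = (401 - 401/2)/2 = 401/4.

100.25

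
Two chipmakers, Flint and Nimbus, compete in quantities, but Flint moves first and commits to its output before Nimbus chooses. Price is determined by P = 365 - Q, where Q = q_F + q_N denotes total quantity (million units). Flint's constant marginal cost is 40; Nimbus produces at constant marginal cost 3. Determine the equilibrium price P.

112

The follower Nimbus best-responds to any q_F: π_N = (365 - Q)q_N - 3q_N.
∂π_N/∂q_N = 362 - q_F - 2q_N = 0 gives the reaction function q_N = (362 - q_F)/2.
The leader anticipates this reaction. Substituting into P = 365 - Q gives P = 184 - (1/2)q_F, so π_F = (184 - (1/2)q_F)q_F - 40q_F.
Maximising: ∂π_F/∂q_F = 144 - q_F = 0, giving q_F = 144.
Then q_N = (362 - 144)/2 = 109.
Total output Q = 253, so price P = 365 - 253 = 112.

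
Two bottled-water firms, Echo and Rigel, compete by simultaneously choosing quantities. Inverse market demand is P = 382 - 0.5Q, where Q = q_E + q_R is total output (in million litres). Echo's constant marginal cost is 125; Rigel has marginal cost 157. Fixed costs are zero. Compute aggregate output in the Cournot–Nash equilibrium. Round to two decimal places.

321.33

Echo's profit: π_E = (382 - 0.5Q)q_E - (125q_E). Setting ∂π_E/∂q_E = 0: 257 - q_E - (1/2)(q_R) = 0.
Rigel's first-order condition: 225 - q_R - (1/2)(q_E) = 0.
Best responses: q_E = (257 - (1/2)q_R), q_R = (225 - (1/2)q_E).
Substituting one into the other gives q_E = 578/3 and q_R = 386/3.
Total output Q = 578/3 + 386/3 = 964/3.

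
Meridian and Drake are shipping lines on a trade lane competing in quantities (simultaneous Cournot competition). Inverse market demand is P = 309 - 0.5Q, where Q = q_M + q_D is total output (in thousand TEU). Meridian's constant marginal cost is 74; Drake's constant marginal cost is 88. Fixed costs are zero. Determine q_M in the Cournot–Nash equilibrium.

Meridian's profit: π_M = (309 - 0.5Q)q_M - (74q_M). Setting ∂π_M/∂q_M = 0: 235 - q_M - (1/2)(q_D) = 0.
Drake's profit: π_D = (309 - 0.5Q)q_D - (88q_D). Setting ∂π_D/∂q_D = 0: 221 - q_D - (1/2)(q_M) = 0.
Rearranging gives the reaction functions q_M = (235 - (1/2)q_D) and q_D = (221 - (1/2)q_M).
Solving the pair: q_M = 166, q_D = 138.

166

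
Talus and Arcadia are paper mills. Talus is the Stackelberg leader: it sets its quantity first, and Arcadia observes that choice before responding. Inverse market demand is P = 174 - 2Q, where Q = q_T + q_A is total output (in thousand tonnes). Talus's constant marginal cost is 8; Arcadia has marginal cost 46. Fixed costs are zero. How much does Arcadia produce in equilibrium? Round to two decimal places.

6.50

Solve by backward induction. Given q_T, the follower Arcadia maximises π_A = (174 - 2q_T - 2q_A)q_A - 46q_A.
Follower FOC: 128 - 2q_T - 4q_A = 0, so q_A(q_T) = (128 - 2q_T)/4.
The leader anticipates this reaction. Substituting into P = 174 - 2Q gives P = 110 - q_T, so π_T = (110 - q_T)q_T - 8q_T.
Leader FOC: 102 - 2q_T = 0, so q_T = 51.
Then q_A = (128 - 2·51)/4 = 13/2.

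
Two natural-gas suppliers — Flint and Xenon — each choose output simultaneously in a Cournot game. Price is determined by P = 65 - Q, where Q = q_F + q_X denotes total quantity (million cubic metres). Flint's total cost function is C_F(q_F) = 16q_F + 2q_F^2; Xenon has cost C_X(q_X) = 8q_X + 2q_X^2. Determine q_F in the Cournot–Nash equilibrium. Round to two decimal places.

Flint's profit: π_F = (65 - Q)q_F - (16q_F + 2q_F²). Setting ∂π_F/∂q_F = 0: 49 - 6q_F - (q_X) = 0.
Xenon's first-order condition: 57 - 6q_X - (q_F) = 0.
So q_F = (49 - q_X)/6 and q_X = (57 - q_F)/6.
Substituting one into the other gives q_F = 237/35 and q_X = 293/35.

6.77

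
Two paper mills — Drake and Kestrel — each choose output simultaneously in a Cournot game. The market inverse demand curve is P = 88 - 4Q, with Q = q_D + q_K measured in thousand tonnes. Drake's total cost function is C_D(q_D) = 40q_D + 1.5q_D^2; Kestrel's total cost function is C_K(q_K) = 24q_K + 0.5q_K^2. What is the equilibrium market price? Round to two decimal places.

Drake's profit: π_D = (88 - 4Q)q_D - (40q_D + (3/2)q_D²). Setting ∂π_D/∂q_D = 0: 48 - 11q_D - 4(q_K) = 0.
Kestrel's profit: π_K = (88 - 4Q)q_K - (24q_K + (1/2)q_K²). Setting ∂π_K/∂q_K = 0: 64 - 9q_K - 4(q_D) = 0.
Best responses: q_D = (48 - 4q_K)/11, q_K = (64 - 4q_D)/9.
Substituting one into the other gives q_D = 176/83 and q_K = 512/83.
Total output Q = 688/83, so price P = 88 - 4·(688/83) = 54.8434.

54.84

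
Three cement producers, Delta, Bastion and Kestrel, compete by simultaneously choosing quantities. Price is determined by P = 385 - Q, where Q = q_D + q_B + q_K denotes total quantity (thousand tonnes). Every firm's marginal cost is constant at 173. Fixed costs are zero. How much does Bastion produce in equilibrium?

53

Each firm earns π_i = (385 - Q)q_i - 173q_i.
First-order condition (treating rivals' output as given): 212 - 2q_i - Σ_{j≠i} q_j = 0.
With identical firms every q_j equals q_i, so Σ_{j≠i} q_j = 2q_i and 212 = 4q_i, giving q_i = 53.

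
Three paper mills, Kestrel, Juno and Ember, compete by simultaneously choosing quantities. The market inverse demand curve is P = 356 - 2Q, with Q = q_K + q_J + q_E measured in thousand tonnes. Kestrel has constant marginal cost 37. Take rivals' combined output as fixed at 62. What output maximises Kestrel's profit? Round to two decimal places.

With rivals' combined output fixed at 62, Kestrel's profit is π_K = (356 - 2·62 - 2q_K)q_K - (37q_K) = (232 - 2q_K)q_K - (37q_K).
∂π_K/∂q_K = 195 - 4q_K = 0, so q_K = 195/4.

48.75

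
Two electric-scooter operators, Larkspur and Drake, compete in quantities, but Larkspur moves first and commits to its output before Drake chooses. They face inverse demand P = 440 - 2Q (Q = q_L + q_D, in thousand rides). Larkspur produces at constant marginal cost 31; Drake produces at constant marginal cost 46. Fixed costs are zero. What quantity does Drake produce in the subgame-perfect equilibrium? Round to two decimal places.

45.50

The follower Drake best-responds to any q_L: π_D = (440 - 2Q)q_D - 46q_D.
Follower FOC: 394 - 2q_L - 4q_D = 0, so q_D(q_L) = (394 - 2q_L)/4.
The leader anticipates this reaction. Substituting into P = 440 - 2Q gives P = 243 - q_L, so π_L = (243 - q_L)q_L - 31q_L.
The leader's first-order condition 212 - 2q_L = 0 yields q_L = 106.
Then q_D = (394 - 2·106)/4 = 91/2.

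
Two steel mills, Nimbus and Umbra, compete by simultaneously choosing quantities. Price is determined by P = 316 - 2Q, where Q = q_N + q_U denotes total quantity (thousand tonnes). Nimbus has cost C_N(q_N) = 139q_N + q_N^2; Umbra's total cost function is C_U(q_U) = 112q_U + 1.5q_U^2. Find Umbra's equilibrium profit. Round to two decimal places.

1834.59

Nimbus's profit: π_N = (316 - 2Q)q_N - (139q_N + q_N²). Setting ∂π_N/∂q_N = 0: 177 - 6q_N - 2(q_U) = 0.
Umbra's first-order condition: 204 - 7q_U - 2(q_N) = 0.
So q_N = (177 - 2q_U)/6 and q_U = (204 - 2q_N)/7.
Substituting one into the other gives q_N = 831/38 and q_U = 435/19.
Price P = 316 - 2·(1701/38) = 226.4737.
Umbra's profit: 226.4737·(435/19) - 112·(435/19) - (3/2)(435/19)² = 1834.5914.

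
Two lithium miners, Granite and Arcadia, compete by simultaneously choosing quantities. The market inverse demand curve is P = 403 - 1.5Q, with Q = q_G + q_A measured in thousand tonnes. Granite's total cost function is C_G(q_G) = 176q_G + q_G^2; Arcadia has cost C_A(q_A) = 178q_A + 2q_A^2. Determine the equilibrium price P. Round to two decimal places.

Granite's profit: π_G = (403 - 1.5Q)q_G - (176q_G + q_G²). Setting ∂π_G/∂q_G = 0: 227 - 5q_G - (3/2)(q_A) = 0.
Arcadia's profit: π_A = (403 - 1.5Q)q_A - (178q_A + 2q_A²). Setting ∂π_A/∂q_A = 0: 225 - 7q_A - (3/2)(q_G) = 0.
Rearranging gives the reaction functions q_G = (227 - (3/2)q_A)/5 and q_A = (225 - (3/2)q_G)/7.
Substituting one into the other gives q_G = 38.2137 and q_A = 23.9542.
Total output Q = 62.1679, so price P = 403 - (3/2)·62.1679 = 309.7481.

309.75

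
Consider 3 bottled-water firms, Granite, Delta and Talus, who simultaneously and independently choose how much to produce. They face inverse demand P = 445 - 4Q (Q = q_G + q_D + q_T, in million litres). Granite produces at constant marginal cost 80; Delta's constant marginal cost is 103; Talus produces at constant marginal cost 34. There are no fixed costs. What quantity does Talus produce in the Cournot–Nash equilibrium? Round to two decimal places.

Granite's profit: π_G = (445 - 4Q)q_G - (80q_G). Setting ∂π_G/∂q_G = 0: 365 - 8q_G - 4(q_D + q_T) = 0.
Delta's profit: π_D = (445 - 4Q)q_D - (103q_D). Setting ∂π_D/∂q_D = 0: 342 - 8q_D - 4(q_G + q_T) = 0.
Talus's first-order condition: 411 - 8q_T - 4(q_G + q_D) = 0.
Adding the 3 first-order conditions: 1118 − 16Q = 0, so Q = 559/8.
Back-substituting: q_G = (365 − 559/2)/4 = 171/8, q_D = (342 − 559/2)/4 = 125/8, q_T = (411 − 559/2)/4 = 263/8.

32.88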